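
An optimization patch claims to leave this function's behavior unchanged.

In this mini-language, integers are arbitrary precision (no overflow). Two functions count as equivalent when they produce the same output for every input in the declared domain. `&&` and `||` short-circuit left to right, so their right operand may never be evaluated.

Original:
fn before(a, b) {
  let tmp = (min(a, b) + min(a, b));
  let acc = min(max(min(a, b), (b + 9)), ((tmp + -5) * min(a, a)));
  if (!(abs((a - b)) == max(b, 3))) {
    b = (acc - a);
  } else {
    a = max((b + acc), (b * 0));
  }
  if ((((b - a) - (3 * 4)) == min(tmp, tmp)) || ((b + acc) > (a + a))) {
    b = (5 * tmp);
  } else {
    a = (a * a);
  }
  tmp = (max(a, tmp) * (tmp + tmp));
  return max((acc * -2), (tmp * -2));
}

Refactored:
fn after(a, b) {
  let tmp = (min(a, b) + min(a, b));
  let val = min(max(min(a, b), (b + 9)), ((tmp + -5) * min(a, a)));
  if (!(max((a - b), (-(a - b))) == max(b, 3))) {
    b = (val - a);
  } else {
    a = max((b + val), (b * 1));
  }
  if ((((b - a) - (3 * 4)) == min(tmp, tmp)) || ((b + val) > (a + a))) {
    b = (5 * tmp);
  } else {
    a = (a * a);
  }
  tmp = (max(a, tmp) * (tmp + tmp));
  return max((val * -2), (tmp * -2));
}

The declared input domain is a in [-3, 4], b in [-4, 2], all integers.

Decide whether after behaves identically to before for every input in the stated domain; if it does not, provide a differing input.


The rewrite breaks on a=1, b=-2, where the results are 18 and 64.
before: tmp := -4 | acc := -9 | (!(abs((a - b)) == max(b, 3))): false | a := 0 | ((((b - a) - (3 * 4)) == min(tmp, tmp)) || ((b + acc) > (a + a))): false | a := 0 | tmp := 0 | result 18
after: tmp := -4 | val := -9 | (!(max((a - b), (-(a - b))) == max(b, 3))): false | a := -2 | ((((b - a) - (3 * 4)) == min(tmp, tmp)) || ((b + val) > (a + a))): false | a := 4 | tmp := -32 | result 64
verdict: not equivalent; witness: a=1, b=-2


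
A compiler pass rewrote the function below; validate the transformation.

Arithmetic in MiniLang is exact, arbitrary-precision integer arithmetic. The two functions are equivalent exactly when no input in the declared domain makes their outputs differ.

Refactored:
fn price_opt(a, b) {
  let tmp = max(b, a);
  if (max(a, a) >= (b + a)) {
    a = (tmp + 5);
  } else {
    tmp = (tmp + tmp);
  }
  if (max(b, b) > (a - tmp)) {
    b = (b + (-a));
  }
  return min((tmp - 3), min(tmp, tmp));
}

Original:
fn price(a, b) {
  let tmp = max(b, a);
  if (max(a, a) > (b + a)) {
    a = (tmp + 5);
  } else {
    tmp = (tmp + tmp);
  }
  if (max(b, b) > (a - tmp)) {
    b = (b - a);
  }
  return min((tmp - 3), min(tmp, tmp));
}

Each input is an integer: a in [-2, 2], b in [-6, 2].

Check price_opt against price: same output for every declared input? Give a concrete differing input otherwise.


Not equivalent: a=1, b=0 separates them (-1 vs -2).
price: tmp = 1; (max(a, a) > (b + a)) -> false; tmp = 2; (max(b, b) > (a - tmp)) -> true; b = -1; return -1
price_opt: tmp = 1; (max(a, a) >= (b + a)) -> true; a = 6; (max(b, b) > (a - tmp)) -> false; return -2
verdict: not equivalent; witness: a=1, b=0


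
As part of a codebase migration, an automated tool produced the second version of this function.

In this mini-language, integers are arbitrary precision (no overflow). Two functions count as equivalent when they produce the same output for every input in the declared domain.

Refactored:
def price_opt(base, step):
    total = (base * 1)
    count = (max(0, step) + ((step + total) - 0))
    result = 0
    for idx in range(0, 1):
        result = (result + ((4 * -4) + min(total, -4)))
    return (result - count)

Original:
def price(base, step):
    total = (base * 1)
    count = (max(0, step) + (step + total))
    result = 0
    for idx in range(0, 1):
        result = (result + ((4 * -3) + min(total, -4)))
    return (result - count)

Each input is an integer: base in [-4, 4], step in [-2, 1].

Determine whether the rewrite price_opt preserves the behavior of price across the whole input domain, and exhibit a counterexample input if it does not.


Run the pair on base=-4, step=-2.
price: total := -4 | count := -6 | result := 0 | iter idx=0: | result := -16 | result -10
price_opt: total := -4 | count := -6 | result := 0 | iter idx=0: | result := -20 | result -14
-10 vs -14 — the two versions disagree here.
verdict: not equivalent; witness: base=-4, step=-2


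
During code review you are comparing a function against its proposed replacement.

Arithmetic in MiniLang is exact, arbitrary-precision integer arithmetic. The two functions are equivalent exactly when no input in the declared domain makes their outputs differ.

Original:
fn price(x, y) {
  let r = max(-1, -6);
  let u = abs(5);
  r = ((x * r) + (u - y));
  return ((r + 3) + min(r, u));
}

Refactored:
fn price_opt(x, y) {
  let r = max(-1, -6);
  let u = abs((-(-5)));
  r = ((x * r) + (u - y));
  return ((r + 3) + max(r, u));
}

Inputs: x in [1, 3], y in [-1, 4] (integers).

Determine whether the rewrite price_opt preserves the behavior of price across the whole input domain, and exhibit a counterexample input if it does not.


x=1, y=0 yields 11 from price but 12 from price_opt.
verdict: not equivalent; witness: x=1, y=0


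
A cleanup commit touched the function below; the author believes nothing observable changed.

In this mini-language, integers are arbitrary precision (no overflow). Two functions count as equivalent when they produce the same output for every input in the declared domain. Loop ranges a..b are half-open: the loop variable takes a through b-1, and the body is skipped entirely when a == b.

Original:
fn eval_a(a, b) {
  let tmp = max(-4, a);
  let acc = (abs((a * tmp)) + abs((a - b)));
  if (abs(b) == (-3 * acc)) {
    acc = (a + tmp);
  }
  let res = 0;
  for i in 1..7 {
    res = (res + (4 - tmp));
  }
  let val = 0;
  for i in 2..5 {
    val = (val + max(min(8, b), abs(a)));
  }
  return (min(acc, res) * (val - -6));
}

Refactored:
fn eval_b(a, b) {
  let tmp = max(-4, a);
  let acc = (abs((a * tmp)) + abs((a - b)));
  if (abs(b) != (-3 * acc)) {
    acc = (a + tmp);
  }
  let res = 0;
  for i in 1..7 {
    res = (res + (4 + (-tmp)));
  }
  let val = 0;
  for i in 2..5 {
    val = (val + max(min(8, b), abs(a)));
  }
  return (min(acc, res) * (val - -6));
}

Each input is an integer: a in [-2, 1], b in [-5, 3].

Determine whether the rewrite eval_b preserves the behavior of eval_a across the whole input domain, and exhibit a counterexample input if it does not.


These are not equivalent — on a=-2, b=-5 the outputs split (84 vs -48).
eval_a: tmp=-2, then acc=7, then (abs(b) == (-3 * acc)) is false, then res=0, then (i=1), then res=6, then (i=2), then res=12, then (i=3), then res=18, then (i=4), then res=24, then (i=5), then res=30, then (i=6), then res=36, then val=0, then (i=2), then val=2, then (i=3), then val=4, then (i=4), then val=6, then returns 84
eval_b: tmp=-2, then acc=7, then (abs(b) != (-3 * acc)) is true, then acc=-4, then res=0, then (i=1), then res=6, then (i=2), then res=12, then (i=3), then res=18, then (i=4), then res=24, then (i=5), then res=30, then (i=6), then res=36, then val=0, then (i=2), then val=2, then (i=3), then val=4, then (i=4), then val=6, then returns -48
verdict: not equivalent; witness: a=-2, b=-5


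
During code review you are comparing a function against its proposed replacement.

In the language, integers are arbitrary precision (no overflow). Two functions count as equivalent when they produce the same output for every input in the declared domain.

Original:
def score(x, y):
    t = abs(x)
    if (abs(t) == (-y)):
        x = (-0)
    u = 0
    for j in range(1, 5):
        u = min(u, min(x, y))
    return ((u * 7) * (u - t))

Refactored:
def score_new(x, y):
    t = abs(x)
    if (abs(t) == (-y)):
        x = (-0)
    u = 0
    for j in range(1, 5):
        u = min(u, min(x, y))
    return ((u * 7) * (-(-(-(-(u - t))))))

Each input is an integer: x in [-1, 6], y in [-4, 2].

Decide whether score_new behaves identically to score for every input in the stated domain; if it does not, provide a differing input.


The two are interchangeable: same computation, different form, and every declared input agrees.
Spot check at x=-1, y=2 — score: t=1, then (abs(t) == (-y)) is false, then u=0, then (j=1), then u=-1, then (j=2), then u=-1, then (j=3), then u=-1, then (j=4), then u=-1, then returns 14. score_new: t=1, then (abs(t) == (-y)) is false, then u=0, then (j=1), then u=-1, then (j=2), then u=-1, then (j=3), then u=-1, then (j=4), then u=-1, then returns 14. Both give 14.
Across all 56 domain points the two functions coincide.
verdict: equivalent


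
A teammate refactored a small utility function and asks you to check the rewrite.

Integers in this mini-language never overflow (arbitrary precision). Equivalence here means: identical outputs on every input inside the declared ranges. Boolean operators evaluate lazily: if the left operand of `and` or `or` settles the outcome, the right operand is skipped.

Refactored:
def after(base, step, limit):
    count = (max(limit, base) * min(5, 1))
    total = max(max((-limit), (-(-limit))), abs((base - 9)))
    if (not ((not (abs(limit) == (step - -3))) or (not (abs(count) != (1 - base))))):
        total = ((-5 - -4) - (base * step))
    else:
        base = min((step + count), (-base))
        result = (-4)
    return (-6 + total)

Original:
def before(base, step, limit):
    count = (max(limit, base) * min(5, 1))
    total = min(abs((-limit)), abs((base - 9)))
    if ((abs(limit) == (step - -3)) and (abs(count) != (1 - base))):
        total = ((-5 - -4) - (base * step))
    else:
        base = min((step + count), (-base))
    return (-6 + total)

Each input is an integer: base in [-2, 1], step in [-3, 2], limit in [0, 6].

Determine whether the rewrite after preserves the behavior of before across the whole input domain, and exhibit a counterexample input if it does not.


Not equivalent: base=-2, step=-3, limit=1 separates them (-5 vs 5).
before: count := 1 | total := 1 | ((abs(limit) == (step - -3)) and (abs(count) != (1 - base))): false | base := -2 | result -5
after: count := 1 | total := 11 | (not ((not (abs(limit) == (step - -3))) or (not (abs(count) != (1 - base))))): false | base := -2 | result := -4 | result 5
verdict: not equivalent; witness: base=-2, step=-3, limit=1


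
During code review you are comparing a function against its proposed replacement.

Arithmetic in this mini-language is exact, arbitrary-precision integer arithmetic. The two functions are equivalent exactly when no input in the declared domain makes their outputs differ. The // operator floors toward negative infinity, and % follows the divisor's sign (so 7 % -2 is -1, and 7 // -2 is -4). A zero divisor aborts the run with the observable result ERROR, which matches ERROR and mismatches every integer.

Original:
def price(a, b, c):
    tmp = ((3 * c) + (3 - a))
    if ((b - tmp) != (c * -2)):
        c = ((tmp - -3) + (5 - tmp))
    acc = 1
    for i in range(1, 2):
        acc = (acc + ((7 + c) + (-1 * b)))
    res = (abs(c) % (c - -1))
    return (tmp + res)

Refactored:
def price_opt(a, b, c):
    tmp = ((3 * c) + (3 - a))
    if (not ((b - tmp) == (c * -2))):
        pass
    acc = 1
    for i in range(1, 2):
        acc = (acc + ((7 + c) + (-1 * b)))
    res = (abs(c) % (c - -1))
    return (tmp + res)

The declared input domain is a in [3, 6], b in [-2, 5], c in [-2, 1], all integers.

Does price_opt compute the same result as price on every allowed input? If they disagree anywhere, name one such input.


Not equivalent: a=3, b=-2, c=-1 separates them (5 vs ERROR).
price: tmp := -3 | ((b - tmp) != (c * -2)): true | c := 8 | acc := 1 | iter i=1: | acc := 18 | res := 8 | result 5
price_opt: tmp := -3 | (not ((b - tmp) == (c * -2))): true | acc := 1 | iter i=1: | acc := 9 | divide-by-zero, output ERROR
verdict: not equivalent; witness: a=3, b=-2, c=-1


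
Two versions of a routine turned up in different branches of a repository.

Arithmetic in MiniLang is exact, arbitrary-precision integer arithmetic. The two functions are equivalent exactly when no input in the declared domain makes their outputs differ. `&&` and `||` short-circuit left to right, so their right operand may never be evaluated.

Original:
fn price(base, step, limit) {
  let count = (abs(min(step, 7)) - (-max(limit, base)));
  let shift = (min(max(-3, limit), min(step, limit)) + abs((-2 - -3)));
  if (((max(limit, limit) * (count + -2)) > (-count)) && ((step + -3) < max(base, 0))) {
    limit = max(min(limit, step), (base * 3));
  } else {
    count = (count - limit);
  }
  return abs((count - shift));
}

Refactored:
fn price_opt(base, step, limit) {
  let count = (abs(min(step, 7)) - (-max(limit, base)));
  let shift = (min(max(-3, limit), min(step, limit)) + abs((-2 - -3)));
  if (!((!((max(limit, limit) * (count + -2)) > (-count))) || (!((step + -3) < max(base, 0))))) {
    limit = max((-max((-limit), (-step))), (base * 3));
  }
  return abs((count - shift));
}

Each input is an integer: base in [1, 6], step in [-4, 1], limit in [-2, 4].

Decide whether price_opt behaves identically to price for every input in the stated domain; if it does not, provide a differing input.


Consider the input base=1, step=-4, limit=-2.
price: count = 5; shift = -3; (((max(limit, limit) * (count + -2)) > (-count)) && ((step + -3) < max(base, 0))) -> false; count = 7; return 10
price_opt: count = 5; shift = -3; (!((!((max(limit, limit) * (count + -2)) > (-count))) || (!((step + -3) < max(base, 0))))) -> false; return 8
10 vs 8 — the two versions disagree here.
verdict: not equivalent; witness: base=1, step=-4, limit=-2


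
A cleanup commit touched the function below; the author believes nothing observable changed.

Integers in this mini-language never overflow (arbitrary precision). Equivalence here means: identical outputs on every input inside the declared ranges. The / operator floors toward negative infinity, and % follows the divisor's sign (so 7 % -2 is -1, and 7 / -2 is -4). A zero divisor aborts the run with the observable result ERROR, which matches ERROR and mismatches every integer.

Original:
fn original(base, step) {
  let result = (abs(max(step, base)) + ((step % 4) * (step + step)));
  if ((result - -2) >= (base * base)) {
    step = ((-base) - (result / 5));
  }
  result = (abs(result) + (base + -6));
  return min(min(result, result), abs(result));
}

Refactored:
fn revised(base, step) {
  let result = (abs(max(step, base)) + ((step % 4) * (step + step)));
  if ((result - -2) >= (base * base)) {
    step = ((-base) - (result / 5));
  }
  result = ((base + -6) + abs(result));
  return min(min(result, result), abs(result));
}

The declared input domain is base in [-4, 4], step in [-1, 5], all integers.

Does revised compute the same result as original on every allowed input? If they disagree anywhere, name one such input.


Differences: same computation, different form — yet all 63 inputs agree.
verdict: equivalent


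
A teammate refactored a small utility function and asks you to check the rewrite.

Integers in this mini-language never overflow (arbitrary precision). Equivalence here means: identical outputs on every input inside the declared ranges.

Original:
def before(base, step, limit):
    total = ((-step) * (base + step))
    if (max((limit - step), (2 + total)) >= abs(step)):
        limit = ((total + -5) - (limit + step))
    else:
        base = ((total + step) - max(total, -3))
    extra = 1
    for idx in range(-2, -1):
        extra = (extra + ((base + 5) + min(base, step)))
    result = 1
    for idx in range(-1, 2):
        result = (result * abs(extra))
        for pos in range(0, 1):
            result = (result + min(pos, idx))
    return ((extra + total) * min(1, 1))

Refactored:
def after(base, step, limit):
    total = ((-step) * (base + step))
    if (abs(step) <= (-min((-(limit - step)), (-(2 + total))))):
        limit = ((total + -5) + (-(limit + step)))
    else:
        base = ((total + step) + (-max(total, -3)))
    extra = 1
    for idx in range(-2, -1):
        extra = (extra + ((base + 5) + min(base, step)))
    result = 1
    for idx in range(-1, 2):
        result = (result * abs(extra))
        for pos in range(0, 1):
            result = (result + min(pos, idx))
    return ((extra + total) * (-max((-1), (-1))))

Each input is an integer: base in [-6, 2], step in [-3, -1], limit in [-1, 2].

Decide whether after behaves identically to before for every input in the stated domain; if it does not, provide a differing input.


Reading the diff, among the changes: comparison usage differs, plus arithmetic usage differs.
One worked example (base=-4, step=-1, limit=2) — before: total = -5; (max((limit - step), (2 + total)) >= abs(step)) -> true; limit = -11; extra = 1; [idx=-2]; extra = -2; result = 1; [idx=-1]; result = 2; [pos=0]; result = 1; [idx=0]; result = 2; [pos=0]; result = 2; [idx=1]; result = 4; [pos=0]; result = 4; return -7; after: total = -5; (abs(step) <= (-min((-(limit - step)), (-(2 + total))))) -> true; limit = -11; extra = 1; [idx=-2]; extra = -2; result = 1; [idx=-1]; result = 2; [pos=0]; result = 1; [idx=0]; result = 2; [pos=0]; result = 2; [idx=1]; result = 4; [pos=0]; result = 4; return -7; agreement on -7.
Every one of the 108 inputs gives matching results.
verdict: equivalent


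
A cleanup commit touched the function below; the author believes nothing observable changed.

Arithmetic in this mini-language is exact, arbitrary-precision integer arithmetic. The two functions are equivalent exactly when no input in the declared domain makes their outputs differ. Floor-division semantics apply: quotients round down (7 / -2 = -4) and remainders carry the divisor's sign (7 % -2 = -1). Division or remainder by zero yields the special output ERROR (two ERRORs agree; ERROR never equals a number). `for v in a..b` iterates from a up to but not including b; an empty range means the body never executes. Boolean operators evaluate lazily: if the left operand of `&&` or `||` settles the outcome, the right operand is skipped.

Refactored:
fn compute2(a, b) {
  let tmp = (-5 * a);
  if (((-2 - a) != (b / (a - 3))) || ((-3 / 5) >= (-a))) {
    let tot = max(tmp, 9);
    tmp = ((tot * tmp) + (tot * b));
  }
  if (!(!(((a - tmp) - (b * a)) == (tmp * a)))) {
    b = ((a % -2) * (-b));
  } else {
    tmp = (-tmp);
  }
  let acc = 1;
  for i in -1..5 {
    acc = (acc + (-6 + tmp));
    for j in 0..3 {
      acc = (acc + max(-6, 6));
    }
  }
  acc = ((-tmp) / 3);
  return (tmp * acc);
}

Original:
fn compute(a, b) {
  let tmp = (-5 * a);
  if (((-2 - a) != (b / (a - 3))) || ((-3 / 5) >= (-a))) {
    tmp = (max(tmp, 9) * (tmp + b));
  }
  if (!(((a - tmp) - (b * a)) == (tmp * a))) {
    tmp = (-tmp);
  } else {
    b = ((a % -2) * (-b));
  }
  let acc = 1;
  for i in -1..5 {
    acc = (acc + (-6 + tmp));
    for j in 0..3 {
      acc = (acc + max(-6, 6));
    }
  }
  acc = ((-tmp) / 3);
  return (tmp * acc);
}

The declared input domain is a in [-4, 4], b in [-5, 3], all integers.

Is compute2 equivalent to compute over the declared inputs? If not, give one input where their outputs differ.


Comparing the listings, the differences include: boolean connective usage differs; local variable names differ; statement counts differ; arithmetic usage differs.
As a probe, take a=4, b=-3: compute runs tmp = -20; (((-2 - a) != (b / (a - 3))) || ((-3 / 5) >= (-a))) -> true; tmp = -207; (!(((a - tmp) - (b * a)) == (tmp * a))) -> true; tmp = 207; acc = 1; [i=-1]; acc = 202; [j=0]; acc = 208; [j=1]; acc = 214; [j=2]; acc = 220; [i=0]; acc = 421; [j=0]; acc = 427; [j=1]; acc = 433; [j=2]; acc = 439; [i=1]; acc = 640; [j=0]; acc = 646; [j=1]; acc = 652; [j=2]; acc = 658; [i=2]; acc = 859; [j=0]; acc = 865; [j=1]; acc = 871; [j=2]; acc = 877; [i=3]; acc = 1078; [j=0]; acc = 1084; [j=1]; acc = 1090; [j=2]; acc = 1096; [i=4]; acc = 1297; [j=0]; acc = 1303; [j=1]; acc = 1309; [j=2]; acc = 1315; acc = -69; return -14283; compute2 runs tmp = -20; (((-2 - a) != (b / (a - 3))) || ((-3 / 5) >= (-a))) -> true; tot = 9; tmp = -207; (!(!(((a - tmp) - (b * a)) == (tmp * a)))) -> false; tmp = 207; acc = 1; [i=-1]; acc = 202; [j=0]; acc = 208; [j=1]; acc = 214; [j=2]; acc = 220; [i=0]; acc = 421; [j=0]; acc = 427; [j=1]; acc = 433; [j=2]; acc = 439; [i=1]; acc = 640; [j=0]; acc = 646; [j=1]; acc = 652; [j=2]; acc = 658; [i=2]; acc = 859; [j=0]; acc = 865; [j=1]; acc = 871; [j=2]; acc = 877; [i=3]; acc = 1078; [j=0]; acc = 1084; [j=1]; acc = 1090; [j=2]; acc = 1096; [i=4]; acc = 1297; [j=0]; acc = 1303; [j=1]; acc = 1309; [j=2]; acc = 1315; acc = -69; return -14283; both end at -14283.
Every one of the 81 inputs gives matching results.
verdict: equivalent


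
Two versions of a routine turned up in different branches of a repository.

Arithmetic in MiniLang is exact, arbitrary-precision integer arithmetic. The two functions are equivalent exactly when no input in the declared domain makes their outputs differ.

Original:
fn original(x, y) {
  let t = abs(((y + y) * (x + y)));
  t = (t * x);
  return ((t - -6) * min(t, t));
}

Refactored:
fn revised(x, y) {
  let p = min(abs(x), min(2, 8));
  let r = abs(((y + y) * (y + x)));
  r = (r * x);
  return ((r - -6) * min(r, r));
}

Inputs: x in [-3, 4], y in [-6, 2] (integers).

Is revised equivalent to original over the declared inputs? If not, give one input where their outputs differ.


The two are interchangeable: constant usage differs; also statement counts differ; also min/max/abs usage differs; also local variable names differ, and every declared input agrees.
Spot check at x=4, y=-4 — original: t = 0; t = 0; return 0. revised: p = 2; r = 0; r = 0; return 0. Both give 0.
Across all 72 domain points the two functions coincide.
verdict: equivalent


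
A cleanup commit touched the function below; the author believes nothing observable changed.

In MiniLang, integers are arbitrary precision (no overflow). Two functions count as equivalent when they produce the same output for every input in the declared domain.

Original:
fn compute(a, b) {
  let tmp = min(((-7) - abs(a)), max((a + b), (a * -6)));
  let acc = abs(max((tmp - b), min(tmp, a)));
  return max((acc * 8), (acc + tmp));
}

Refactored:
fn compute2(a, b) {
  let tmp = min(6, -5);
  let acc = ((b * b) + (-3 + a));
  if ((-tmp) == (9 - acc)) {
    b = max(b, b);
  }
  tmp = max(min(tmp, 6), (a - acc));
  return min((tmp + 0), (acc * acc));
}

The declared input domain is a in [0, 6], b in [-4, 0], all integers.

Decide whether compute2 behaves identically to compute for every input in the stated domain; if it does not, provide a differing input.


These are not equivalent — on a=0, b=-4 the outputs split (24 vs -5).
compute: tmp=-7, then acc=3, then returns 24
compute2: tmp=-5, then acc=13, then ((-tmp) == (9 - acc)) is false, then tmp=-5, then returns -5
verdict: not equivalent; witness: a=0, b=-4


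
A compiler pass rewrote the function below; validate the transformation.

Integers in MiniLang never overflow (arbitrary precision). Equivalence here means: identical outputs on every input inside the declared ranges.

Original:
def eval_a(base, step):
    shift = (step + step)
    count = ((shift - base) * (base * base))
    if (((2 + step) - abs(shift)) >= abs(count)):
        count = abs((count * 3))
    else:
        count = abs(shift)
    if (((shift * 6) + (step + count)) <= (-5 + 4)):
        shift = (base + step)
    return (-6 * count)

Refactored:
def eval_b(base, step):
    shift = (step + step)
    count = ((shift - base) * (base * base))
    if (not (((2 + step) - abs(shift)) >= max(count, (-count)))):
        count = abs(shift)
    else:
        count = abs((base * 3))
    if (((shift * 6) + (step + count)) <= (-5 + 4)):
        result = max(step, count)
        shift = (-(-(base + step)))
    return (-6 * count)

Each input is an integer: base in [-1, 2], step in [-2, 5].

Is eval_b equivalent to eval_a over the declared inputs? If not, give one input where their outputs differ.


There is a counterexample at base=2, step=1: 0 on one side, -36 on the other.
eval_a: shift = 2; count = 0; (((2 + step) - abs(shift)) >= abs(count)) -> true; count = 0; (((shift * 6) + (step + count)) <= (-5 + 4)) -> false; return 0
eval_b: shift = 2; count = 0; (not (((2 + step) - abs(shift)) >= max(count, (-count)))) -> false; count = 6; (((shift * 6) + (step + count)) <= (-5 + 4)) -> false; return -36
verdict: not equivalent; witness: base=2, step=1


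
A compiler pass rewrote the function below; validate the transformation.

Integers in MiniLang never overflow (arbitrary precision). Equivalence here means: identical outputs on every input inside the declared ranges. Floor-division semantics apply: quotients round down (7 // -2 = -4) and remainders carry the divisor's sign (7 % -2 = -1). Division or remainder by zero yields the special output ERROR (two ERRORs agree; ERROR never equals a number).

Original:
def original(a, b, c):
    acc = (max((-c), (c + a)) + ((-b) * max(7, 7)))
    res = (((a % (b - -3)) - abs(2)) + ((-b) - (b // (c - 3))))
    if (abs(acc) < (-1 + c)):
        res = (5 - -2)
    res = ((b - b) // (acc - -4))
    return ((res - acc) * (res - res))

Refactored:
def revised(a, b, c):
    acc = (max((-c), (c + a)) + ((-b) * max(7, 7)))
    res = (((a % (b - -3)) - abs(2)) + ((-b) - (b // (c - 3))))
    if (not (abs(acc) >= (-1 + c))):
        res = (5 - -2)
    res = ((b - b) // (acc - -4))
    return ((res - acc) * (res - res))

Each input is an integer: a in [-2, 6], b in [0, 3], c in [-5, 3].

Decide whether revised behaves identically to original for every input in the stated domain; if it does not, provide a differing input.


Behavior is preserved: although comparison usage differs; and boolean connective usage differs, the outputs never diverge.
As a probe, take a=-1, b=3, c=0: original runs acc=-21, then res=1, then (abs(acc) < (-1 + c)) is false, then res=0, then returns 0; revised runs acc=-21, then res=1, then (not (abs(acc) >= (-1 + c))) is false, then res=0, then returns 0; both end at 0.
Sweeping the whole domain (324 inputs) finds no disagreement.
verdict: equivalent


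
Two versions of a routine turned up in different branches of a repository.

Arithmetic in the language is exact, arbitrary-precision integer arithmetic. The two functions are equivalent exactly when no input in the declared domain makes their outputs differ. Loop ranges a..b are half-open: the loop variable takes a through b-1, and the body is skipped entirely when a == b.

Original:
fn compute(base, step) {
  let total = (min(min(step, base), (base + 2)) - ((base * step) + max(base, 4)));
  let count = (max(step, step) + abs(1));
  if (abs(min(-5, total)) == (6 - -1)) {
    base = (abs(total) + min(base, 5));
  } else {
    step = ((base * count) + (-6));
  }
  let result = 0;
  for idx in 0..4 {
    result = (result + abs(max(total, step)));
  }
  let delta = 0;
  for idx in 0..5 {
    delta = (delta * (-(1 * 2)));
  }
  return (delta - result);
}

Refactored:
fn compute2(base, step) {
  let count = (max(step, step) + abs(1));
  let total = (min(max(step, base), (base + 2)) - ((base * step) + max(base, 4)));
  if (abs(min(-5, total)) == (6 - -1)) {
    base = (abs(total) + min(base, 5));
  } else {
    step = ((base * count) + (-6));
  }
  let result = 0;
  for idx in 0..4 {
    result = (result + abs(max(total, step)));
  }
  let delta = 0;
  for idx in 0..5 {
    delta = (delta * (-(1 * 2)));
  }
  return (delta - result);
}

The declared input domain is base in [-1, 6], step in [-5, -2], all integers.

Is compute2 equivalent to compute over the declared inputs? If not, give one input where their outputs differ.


Run the pair on base=-1, step=-2.
compute: total := -8 | count := -1 | (abs(min(-5, total)) == (6 - -1)): false | step := -5 | result := 0 | iter idx=0: | result := 5 | iter idx=1: | result := 10 | iter idx=2: | result := 15 | iter idx=3: | result := 20 | delta := 0 | iter idx=0: | delta := 0 | iter idx=1: | delta := 0 | iter idx=2: | delta := 0 | iter idx=3: | delta := 0 | iter idx=4: | delta := 0 | result -20
compute2: count := -1 | total := -7 | (abs(min(-5, total)) == (6 - -1)): true | base := 6 | result := 0 | iter idx=0: | result := 2 | iter idx=1: | result := 4 | iter idx=2: | result := 6 | iter idx=3: | result := 8 | delta := 0 | iter idx=0: | delta := 0 | iter idx=1: | delta := 0 | iter idx=2: | delta := 0 | iter idx=3: | delta := 0 | iter idx=4: | delta := 0 | result -8
-20 != -8, so the rewrite changes behavior.
verdict: not equivalent; witness: base=-1, step=-2


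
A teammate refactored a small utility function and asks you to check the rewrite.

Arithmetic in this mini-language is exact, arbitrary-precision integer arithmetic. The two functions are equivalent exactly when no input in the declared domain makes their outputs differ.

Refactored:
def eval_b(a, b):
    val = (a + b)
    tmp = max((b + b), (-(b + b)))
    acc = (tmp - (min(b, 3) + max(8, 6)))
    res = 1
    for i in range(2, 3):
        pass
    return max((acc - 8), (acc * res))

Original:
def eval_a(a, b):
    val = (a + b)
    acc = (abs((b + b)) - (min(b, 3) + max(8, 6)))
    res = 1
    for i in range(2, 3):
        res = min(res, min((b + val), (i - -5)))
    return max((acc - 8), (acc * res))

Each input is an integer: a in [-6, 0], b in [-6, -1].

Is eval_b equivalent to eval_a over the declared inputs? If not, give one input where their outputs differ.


The rewrite breaks on a=-6, b=-6, where the results are 2 and 10.
eval_a: val := -12 | acc := 10 | res := 1 | iter i=2: | res := -18 | result 2
eval_b: val := -12 | tmp := 12 | acc := 10 | res := 1 | iter i=2: | result 10
verdict: not equivalent; witness: a=-6, b=-6


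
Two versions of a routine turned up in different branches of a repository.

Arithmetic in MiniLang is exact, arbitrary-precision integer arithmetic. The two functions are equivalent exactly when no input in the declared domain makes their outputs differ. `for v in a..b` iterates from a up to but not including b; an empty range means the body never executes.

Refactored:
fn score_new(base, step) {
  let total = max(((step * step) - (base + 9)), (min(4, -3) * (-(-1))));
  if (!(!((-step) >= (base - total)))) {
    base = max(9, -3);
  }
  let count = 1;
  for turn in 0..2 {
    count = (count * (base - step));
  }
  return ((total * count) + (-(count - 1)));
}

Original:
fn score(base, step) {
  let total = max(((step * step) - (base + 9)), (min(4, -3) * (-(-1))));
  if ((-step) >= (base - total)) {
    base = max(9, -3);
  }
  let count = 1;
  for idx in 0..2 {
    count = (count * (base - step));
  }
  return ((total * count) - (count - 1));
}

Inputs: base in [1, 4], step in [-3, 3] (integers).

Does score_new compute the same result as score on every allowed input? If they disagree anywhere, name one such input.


Equivalent — the differences include arithmetic usage differs, boolean connective usage differs, local variable names differ, yet no declared input distinguishes the two.
Tracing base=3, step=1: score: total becomes -3; next ((-step) >= (base - total)) evaluates to false; next count becomes 1; next at idx=0:; next count becomes 2; next at idx=1:; next count becomes 4; next final value -15 | score_new: total becomes -3; next (!(!((-step) >= (base - total)))) evaluates to false; next count becomes 1; next at turn=0:; next count becomes 2; next at turn=1:; next count becomes 4; next final value -15 — matching result -15.
Across all 28 domain points the two functions coincide.
verdict: equivalent


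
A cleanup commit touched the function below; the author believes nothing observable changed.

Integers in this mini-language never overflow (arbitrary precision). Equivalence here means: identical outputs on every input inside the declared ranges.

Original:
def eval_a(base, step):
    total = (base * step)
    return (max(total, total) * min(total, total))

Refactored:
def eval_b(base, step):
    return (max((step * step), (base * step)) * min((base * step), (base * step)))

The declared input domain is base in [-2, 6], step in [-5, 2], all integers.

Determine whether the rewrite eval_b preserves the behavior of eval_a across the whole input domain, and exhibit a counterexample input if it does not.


Take base=-2, step=-5.
eval_a: total becomes 10; next final value 100
eval_b: final value 250
100 against 250: the behavior changed.
verdict: not equivalent; witness: base=-2, step=-5


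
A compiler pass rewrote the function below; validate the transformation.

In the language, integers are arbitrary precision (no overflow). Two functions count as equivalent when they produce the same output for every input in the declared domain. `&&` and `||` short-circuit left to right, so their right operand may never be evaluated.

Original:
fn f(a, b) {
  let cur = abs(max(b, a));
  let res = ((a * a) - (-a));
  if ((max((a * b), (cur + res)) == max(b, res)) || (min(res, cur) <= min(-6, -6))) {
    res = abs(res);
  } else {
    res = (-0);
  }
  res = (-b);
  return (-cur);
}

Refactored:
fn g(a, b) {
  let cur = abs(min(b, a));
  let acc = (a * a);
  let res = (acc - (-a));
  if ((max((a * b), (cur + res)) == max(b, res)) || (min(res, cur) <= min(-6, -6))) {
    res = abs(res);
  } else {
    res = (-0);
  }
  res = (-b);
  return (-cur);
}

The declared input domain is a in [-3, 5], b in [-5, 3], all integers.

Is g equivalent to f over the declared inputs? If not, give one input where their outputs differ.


On input a=-3, b=-5, f returns -3 while g returns -5.
verdict: not equivalent; witness: a=-3, b=-5


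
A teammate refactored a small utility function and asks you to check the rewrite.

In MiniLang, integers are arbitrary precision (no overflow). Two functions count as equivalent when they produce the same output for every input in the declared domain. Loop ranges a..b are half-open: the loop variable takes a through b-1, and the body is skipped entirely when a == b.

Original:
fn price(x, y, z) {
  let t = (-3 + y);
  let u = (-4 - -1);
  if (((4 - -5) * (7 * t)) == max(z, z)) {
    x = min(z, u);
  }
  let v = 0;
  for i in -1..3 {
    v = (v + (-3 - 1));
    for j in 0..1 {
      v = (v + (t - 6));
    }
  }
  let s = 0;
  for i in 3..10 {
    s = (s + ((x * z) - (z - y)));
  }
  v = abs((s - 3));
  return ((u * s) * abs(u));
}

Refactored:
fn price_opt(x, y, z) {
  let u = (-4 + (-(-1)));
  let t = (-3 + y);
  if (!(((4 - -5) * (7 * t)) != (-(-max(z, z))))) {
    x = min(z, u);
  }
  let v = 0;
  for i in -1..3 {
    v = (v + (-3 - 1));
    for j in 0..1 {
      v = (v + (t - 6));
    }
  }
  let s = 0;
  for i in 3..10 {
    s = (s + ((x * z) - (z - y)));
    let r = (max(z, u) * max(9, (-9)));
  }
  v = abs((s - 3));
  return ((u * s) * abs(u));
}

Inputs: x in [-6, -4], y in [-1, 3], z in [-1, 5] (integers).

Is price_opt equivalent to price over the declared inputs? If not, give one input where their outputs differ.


Differences: statement counts differ; and comparison usage differs; and min/max/abs usage differs; and arithmetic usage differs; and boolean connective usage differs; and constant usage differs; and local variable names differ — yet all 105 inputs agree.
verdict: equivalent


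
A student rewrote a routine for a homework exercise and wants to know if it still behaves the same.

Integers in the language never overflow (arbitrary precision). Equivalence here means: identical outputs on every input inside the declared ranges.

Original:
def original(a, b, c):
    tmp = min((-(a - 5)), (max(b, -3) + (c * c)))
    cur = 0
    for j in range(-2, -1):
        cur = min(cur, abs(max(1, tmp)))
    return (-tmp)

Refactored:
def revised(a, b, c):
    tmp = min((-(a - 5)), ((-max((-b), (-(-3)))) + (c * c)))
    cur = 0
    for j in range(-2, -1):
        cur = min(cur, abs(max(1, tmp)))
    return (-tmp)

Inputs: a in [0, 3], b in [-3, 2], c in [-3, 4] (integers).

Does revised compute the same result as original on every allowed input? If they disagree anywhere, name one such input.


Consider the input a=0, b=-2, c=-2.
original: tmp = 2; cur = 0; [j=-2]; cur = 0; return -2
revised: tmp = 1; cur = 0; [j=-2]; cur = 0; return -1
-2 != -1, so the rewrite changes behavior.
verdict: not equivalent; witness: a=0, b=-2, c=-2


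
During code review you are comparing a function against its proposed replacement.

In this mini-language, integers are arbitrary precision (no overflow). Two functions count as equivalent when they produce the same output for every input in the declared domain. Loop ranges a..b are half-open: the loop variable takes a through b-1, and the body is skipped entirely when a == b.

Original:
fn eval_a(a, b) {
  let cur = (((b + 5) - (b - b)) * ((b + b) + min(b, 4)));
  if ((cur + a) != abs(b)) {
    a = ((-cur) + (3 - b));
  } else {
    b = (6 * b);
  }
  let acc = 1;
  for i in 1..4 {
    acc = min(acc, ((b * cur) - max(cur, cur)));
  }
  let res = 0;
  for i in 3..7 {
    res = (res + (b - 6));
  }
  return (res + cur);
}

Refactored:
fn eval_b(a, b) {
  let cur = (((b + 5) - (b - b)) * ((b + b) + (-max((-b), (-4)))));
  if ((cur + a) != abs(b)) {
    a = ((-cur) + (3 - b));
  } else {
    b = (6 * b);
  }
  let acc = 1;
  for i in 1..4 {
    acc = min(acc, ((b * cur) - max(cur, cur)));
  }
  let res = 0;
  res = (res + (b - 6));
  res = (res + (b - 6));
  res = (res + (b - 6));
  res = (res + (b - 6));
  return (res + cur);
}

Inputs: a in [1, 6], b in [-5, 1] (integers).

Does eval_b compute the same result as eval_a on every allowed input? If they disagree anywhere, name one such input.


The two versions differ — the changes include min/max/abs usage differs; arithmetic usage differs; loop structure differs; statement counts differ; constant usage differs.
As a probe, take a=4, b=-2: eval_a runs cur := -18 | ((cur + a) != abs(b)): true | a := 23 | acc := 1 | iter i=1: | acc := 1 | iter i=2: | acc := 1 | iter i=3: | acc := 1 | res := 0 | iter i=3: | res := -8 | iter i=4: | res := -16 | iter i=5: | res := -24 | iter i=6: | res := -32 | result -50; eval_b runs cur := -18 | ((cur + a) != abs(b)): true | a := 23 | acc := 1 | iter i=1: | acc := 1 | iter i=2: | acc := 1 | iter i=3: | acc := 1 | res := 0 | res := -8 | res := -16 | res := -24 | res := -32 | result -50; both end at -50.
Every one of the 42 inputs gives matching results.
verdict: equivalent


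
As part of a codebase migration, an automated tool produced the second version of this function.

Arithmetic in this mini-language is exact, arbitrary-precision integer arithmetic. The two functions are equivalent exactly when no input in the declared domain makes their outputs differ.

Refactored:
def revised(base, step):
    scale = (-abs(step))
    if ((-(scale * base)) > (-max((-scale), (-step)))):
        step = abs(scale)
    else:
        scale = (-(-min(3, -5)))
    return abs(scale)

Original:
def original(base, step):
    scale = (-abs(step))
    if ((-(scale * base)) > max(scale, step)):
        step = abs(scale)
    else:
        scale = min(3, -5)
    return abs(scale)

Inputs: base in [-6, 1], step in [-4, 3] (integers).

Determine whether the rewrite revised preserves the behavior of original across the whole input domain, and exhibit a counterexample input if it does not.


Take base=0, step=1.
original: scale = -1; ((-(scale * base)) > max(scale, step)) -> false; scale = -5; return 5
revised: scale = -1; ((-(scale * base)) > (-max((-scale), (-step)))) -> true; step = 1; return 1
5 vs 1 — the two versions disagree here.
verdict: not equivalent; witness: base=0, step=1


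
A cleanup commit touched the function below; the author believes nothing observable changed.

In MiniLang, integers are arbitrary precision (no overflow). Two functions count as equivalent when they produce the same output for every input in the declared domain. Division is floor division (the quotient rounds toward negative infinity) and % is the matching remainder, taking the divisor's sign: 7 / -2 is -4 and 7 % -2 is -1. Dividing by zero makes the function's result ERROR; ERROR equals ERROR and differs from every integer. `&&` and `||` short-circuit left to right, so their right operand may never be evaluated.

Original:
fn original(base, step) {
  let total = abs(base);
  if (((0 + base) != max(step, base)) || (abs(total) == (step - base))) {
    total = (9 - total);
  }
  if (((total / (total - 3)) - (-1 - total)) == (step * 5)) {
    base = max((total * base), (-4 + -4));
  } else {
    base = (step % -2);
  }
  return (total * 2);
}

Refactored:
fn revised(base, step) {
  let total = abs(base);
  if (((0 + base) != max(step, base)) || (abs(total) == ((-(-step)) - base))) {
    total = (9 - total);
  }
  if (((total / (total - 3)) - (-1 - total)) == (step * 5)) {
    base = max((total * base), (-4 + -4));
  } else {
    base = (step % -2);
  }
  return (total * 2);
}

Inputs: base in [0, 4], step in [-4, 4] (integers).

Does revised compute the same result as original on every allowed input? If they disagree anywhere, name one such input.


Differences: same computation, different form — yet all 45 inputs agree.
verdict: equivalent
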